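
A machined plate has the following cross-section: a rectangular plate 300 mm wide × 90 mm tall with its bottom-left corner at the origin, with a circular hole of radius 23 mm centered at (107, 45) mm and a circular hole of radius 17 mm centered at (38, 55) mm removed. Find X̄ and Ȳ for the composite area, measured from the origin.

Part | A | x̄ᵢ | ȳᵢ | A·x̄ᵢ | A·ȳᵢ
plate | 27000.00 | 150.00 | 45.00 | 4050000.00 | 1215000.00
hole 1 | -1661.90 | 107.00 | 45.00 | -177823.57 | -74785.61
hole 2 | -907.92 | 38.00 | 55.00 | -34500.97 | -49935.62
Σ | 24430.18 |  |  | 3837675.46 | 1090278.77
X̄ = 3837675.46 / 24430.18 = 157.09 mm
Ȳ = 1090278.77 / 24430.18 = 44.63 mm

X̄ = 157.09 mm, Ȳ = 44.63 mm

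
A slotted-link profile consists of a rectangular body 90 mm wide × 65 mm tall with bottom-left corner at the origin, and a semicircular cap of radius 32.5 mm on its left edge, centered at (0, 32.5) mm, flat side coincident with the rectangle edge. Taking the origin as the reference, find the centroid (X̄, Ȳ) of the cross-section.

X̄ = 32.01 mm, Ȳ = 32.50 mm

Part | A | x̄ᵢ | ȳᵢ | A·x̄ᵢ | A·ȳᵢ
rectangular body | 5850.00 | 45.00 | 32.50 | 263250.00 | 190125.00
semicircular end | 1659.15 | -13.79 | 32.50 | -22885.42 | 53922.49
Σ | 7509.15 |  |  | 240364.58 | 244047.49
X̄ = 240364.58 / 7509.15 = 32.01 mm
Ȳ = 244047.49 / 7509.15 = 32.50 mm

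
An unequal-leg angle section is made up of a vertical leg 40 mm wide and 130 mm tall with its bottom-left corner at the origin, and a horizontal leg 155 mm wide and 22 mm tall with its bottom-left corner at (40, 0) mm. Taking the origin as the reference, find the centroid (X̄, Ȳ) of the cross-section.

vertical leg: A = 40 × 130 = 5200.00, centroid at (20.00, 65.00).
horizontal leg: A = 155 × 22 = 3410.00, centroid at (117.50, 11.00).
ΣA = 8610.00 mm², ΣAX̄ = 504675.00 mm³, ΣAȲ = 375510.00 mm³.
X̄ = 504675.00/8610.00 = 58.61 mm; Ȳ = 375510.00/8610.00 = 43.61 mm.

X̄ = 58.61 mm, Ȳ = 43.61 mm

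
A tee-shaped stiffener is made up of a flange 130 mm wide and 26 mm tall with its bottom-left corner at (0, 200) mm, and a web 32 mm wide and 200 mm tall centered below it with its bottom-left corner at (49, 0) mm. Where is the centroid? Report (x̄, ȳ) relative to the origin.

x̄ = 65.00 mm, ȳ = 139.05 mm

web: A = 32 × 200 = 6400.00, centroid at (65.00, 100.00).
flange: A = 130 × 26 = 3380.00, centroid at (65.00, 213.00).
ΣA = 9780.00 mm², ΣAx̄ = 635700.00 mm³, ΣAȳ = 1359940.00 mm³.
x̄ = 635700.00/9780.00 = 65.00 mm; ȳ = 1359940.00/9780.00 = 139.05 mm.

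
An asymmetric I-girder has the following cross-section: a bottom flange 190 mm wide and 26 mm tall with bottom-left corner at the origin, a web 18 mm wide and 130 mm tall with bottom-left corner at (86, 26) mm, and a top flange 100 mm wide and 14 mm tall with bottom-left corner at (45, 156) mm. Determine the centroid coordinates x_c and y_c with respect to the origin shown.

x_c = 95.00 mm, y_c = 58.22 mm

bottom flange: A = 190 × 26 = 4940.00, centroid at (95.00, 13.00).
web: A = 18 × 130 = 2340.00, centroid at (95.00, 91.00).
top flange: A = 100 × 14 = 1400.00, centroid at (95.00, 163.00).
ΣA = 8680.00 mm², ΣAx_c = 824600.00 mm³, ΣAy_c = 505360.00 mm³.
x_c = 824600.00/8680.00 = 95.00 mm; y_c = 505360.00/8680.00 = 58.22 mm.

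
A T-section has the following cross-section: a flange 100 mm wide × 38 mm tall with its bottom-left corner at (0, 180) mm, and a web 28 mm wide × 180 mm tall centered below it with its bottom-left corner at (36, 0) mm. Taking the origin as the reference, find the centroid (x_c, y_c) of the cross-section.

x_c = 50.00 mm, y_c = 136.86 mm

web: A = 28 × 180 = 5040.00, centroid at (50.00, 90.00).
flange: A = 100 × 38 = 3800.00, centroid at (50.00, 199.00).
ΣA = 8840.00 mm², ΣAx_c = 442000.00 mm³, ΣAy_c = 1209800.00 mm³.
x_c = 442000.00/8840.00 = 50.00 mm; y_c = 1209800.00/8840.00 = 136.86 mm.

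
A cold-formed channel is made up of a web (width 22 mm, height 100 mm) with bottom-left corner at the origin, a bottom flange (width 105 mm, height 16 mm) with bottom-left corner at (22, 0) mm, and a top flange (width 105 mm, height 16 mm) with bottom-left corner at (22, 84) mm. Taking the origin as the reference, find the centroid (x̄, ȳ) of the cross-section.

web: A = 22 × 100 = 2200.00, centroid at (11.00, 50.00).
bottom flange: A = 105 × 16 = 1680.00, centroid at (74.50, 8.00).
top flange: A = 105 × 16 = 1680.00, centroid at (74.50, 92.00).
ΣA = 5560.00 mm²
ΣAx̄ = (2200.00)(11.00) + (1680.00)(74.50) + (1680.00)(74.50) = 274520.00 mm³
ΣAȳ = (2200.00)(50.00) + (1680.00)(8.00) + (1680.00)(92.00) = 278000.00 mm³
x̄ = 274520.00 / 5560.00 = 49.37 mm
ȳ = 278000.00 / 5560.00 = 50.00 mm

x̄ = 49.37 mm, ȳ = 50.00 mm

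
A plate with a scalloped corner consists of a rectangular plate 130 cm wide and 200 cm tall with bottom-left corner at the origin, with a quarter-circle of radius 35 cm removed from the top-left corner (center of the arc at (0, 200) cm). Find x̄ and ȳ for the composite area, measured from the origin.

Part | A | x̄ᵢ | ȳᵢ | A·x̄ᵢ | A·ȳᵢ
plate | 26000.00 | 65.00 | 100.00 | 1690000.00 | 2600000.00
removed quarter-circle | -962.11 | 14.85 | 185.15 | -14291.67 | -178130.88
Σ | 25037.89 |  |  | 1675708.33 | 2421869.12
x̄ = 1675708.33 / 25037.89 = 66.93 cm
ȳ = 2421869.12 / 25037.89 = 96.73 cm

x̄ = 66.93 cm, ȳ = 96.73 cm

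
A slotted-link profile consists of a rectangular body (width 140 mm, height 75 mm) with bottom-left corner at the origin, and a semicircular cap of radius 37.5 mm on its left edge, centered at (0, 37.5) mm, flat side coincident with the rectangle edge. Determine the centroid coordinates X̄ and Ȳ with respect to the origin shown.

rectangular body: A = 140 × 75 = 10500.00, centroid at (70.00, 37.50).
semicircular end: A = ½π·37.5² = 2208.93, centroid at (-15.92, 37.50).
ΣA = 12708.93 mm², ΣAX̄ = 699843.75 mm³, ΣAȲ = 476584.96 mm³.
X̄ = 699843.75/12708.93 = 55.07 mm; Ȳ = 476584.96/12708.93 = 37.50 mm.

X̄ = 55.07 mm, Ȳ = 37.50 mm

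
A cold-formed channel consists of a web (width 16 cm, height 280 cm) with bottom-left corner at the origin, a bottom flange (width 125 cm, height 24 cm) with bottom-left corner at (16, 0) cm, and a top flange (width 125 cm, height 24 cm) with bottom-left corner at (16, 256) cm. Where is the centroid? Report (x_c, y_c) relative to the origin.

x_c = 48.36 cm, y_c = 140.00 cm

web: A = 16 × 280 = 4480.00, centroid at (8.00, 140.00).
bottom flange: A = 125 × 24 = 3000.00, centroid at (78.50, 12.00).
top flange: A = 125 × 24 = 3000.00, centroid at (78.50, 268.00).
ΣA = 10480.00 cm², ΣAx_c = 506840.00 cm³, ΣAy_c = 1467200.00 cm³.
x_c = 506840.00/10480.00 = 48.36 cm; y_c = 1467200.00/10480.00 = 140.00 cm.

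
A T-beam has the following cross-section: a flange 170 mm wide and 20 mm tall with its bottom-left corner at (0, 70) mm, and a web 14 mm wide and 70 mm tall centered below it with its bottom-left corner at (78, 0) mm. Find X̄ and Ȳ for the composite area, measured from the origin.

web: A = 14 × 70 = 980.00, centroid at (85.00, 35.00).
flange: A = 170 × 20 = 3400.00, centroid at (85.00, 80.00).
ΣA = 4380.00 mm², ΣAX̄ = 372300.00 mm³, ΣAȲ = 306300.00 mm³.
X̄ = 372300.00/4380.00 = 85.00 mm; Ȳ = 306300.00/4380.00 = 69.93 mm.

X̄ = 85.00 mm, Ȳ = 69.93 mm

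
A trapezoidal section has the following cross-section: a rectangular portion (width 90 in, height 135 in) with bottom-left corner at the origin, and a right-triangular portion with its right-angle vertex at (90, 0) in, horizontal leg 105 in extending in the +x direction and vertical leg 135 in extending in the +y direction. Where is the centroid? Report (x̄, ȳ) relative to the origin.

rectangular portion: A = 90 × 135 = 12150.00, centroid at (45.00, 67.50).
triangular portion: A = ½·105·135 = 7087.50, centroid at (125.00, 45.00).
ΣA = 19237.50 in², ΣAx̄ = 1432687.50 in³, ΣAȳ = 1139062.50 in³.
x̄ = 1432687.50/19237.50 = 74.47 in; ȳ = 1139062.50/19237.50 = 59.21 in.

x̄ = 74.47 in, ȳ = 59.21 in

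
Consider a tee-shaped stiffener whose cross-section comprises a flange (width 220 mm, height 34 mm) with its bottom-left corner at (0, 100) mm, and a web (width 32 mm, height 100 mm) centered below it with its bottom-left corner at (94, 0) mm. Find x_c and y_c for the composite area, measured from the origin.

x_c = 110.00 mm, y_c = 96.93 mm

web: A = 32 × 100 = 3200.00, centroid at (110.00, 50.00).
flange: A = 220 × 34 = 7480.00, centroid at (110.00, 117.00).
ΣA = 10680.00 mm², ΣAx_c = 1174800.00 mm³, ΣAy_c = 1035160.00 mm³.
x_c = 1174800.00/10680.00 = 110.00 mm; y_c = 1035160.00/10680.00 = 96.93 mm.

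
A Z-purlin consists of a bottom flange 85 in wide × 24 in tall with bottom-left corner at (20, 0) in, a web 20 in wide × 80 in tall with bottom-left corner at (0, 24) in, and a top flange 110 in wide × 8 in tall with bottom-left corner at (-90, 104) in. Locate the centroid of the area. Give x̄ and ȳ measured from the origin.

x̄ = 24.93 in, ȳ = 49.10 in

bottom flange: A = 85 × 24 = 2040.00, centroid at (62.50, 12.00).
web: A = 20 × 80 = 1600.00, centroid at (10.00, 64.00).
top flange: A = 110 × 8 = 880.00, centroid at (-35.00, 108.00).
ΣA = 4520.00 in², ΣAx̄ = 112700.00 in³, ΣAȳ = 221920.00 in³.
x̄ = 112700.00/4520.00 = 24.93 in; ȳ = 221920.00/4520.00 = 49.10 in.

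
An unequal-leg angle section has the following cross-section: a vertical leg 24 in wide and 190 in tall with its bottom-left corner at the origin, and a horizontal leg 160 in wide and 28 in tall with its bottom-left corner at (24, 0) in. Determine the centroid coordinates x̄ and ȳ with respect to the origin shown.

vertical leg: A = 24 × 190 = 4560.00, centroid at (12.00, 95.00).
horizontal leg: A = 160 × 28 = 4480.00, centroid at (104.00, 14.00).
ΣA = 9040.00 in², ΣAx̄ = 520640.00 in³, ΣAȳ = 495920.00 in³.
x̄ = 520640.00/9040.00 = 57.59 in; ȳ = 495920.00/9040.00 = 54.86 in.

x̄ = 57.59 in, ȳ = 54.86 in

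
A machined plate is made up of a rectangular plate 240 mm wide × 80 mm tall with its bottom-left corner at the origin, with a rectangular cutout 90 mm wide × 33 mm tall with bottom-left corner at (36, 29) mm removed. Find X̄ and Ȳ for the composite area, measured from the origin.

plate: A = 240 × 80 = 19200.00, centroid at (120.00, 40.00).
hole: A = −(90 × 33) = -2970.00, centroid at (81.00, 45.50).
ΣA = 16230.00 mm², ΣAX̄ = 2063430.00 mm³, ΣAȲ = 632865.00 mm³.
X̄ = 2063430.00/16230.00 = 127.14 mm; Ȳ = 632865.00/16230.00 = 38.99 mm.

X̄ = 127.14 mm, Ȳ = 38.99 mm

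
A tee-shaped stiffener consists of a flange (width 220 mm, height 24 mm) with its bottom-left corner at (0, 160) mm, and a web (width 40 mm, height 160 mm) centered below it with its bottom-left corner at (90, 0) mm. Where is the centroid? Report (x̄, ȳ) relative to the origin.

x̄ = 110.00 mm, ȳ = 121.59 mm

web: A = 40 × 160 = 6400.00, centroid at (110.00, 80.00).
flange: A = 220 × 24 = 5280.00, centroid at (110.00, 172.00).
ΣA = 11680.00 mm², ΣAx̄ = 1284800.00 mm³, ΣAȳ = 1420160.00 mm³.
x̄ = 1284800.00/11680.00 = 110.00 mm; ȳ = 1420160.00/11680.00 = 121.59 mm.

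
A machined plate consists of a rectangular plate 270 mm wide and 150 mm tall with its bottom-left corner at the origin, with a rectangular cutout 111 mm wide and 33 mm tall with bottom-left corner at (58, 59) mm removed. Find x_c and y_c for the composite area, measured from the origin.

x_c = 137.14 mm, y_c = 74.95 mm

plate: A = 270 × 150 = 40500.00, centroid at (135.00, 75.00).
hole: A = −(111 × 33) = -3663.00, centroid at (113.50, 75.50).
ΣA = 36837.00 mm², ΣAx_c = 5051749.50 mm³, ΣAy_c = 2760943.50 mm³.
x_c = 5051749.50/36837.00 = 137.14 mm; y_c = 2760943.50/36837.00 = 74.95 mm.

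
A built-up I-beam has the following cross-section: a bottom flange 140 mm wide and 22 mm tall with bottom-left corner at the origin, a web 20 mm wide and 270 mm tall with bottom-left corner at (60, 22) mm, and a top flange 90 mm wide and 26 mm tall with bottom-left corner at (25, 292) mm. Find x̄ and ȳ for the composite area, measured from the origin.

bottom flange: A = 140 × 22 = 3080.00, centroid at (70.00, 11.00).
web: A = 20 × 270 = 5400.00, centroid at (70.00, 157.00).
top flange: A = 90 × 26 = 2340.00, centroid at (70.00, 305.00).
ΣA = 10820.00 mm², ΣAx̄ = 757400.00 mm³, ΣAȳ = 1595380.00 mm³.
x̄ = 757400.00/10820.00 = 70.00 mm; ȳ = 1595380.00/10820.00 = 147.45 mm.

x̄ = 70.00 mm, ȳ = 147.45 mm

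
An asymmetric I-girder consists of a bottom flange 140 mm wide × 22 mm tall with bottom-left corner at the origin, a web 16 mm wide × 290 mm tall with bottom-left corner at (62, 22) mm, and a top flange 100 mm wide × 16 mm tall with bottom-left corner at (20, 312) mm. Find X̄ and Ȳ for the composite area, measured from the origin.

Part | A | x̄ᵢ | ȳᵢ | A·x̄ᵢ | A·ȳᵢ
bottom flange | 3080.00 | 70.00 | 11.00 | 215600.00 | 33880.00
web | 4640.00 | 70.00 | 167.00 | 324800.00 | 774880.00
top flange | 1600.00 | 70.00 | 320.00 | 112000.00 | 512000.00
Σ | 9320.00 |  |  | 652400.00 | 1320760.00
X̄ = 652400.00 / 9320.00 = 70.00 mm
Ȳ = 1320760.00 / 9320.00 = 141.71 mm

X̄ = 70.00 mm, Ȳ = 141.71 mm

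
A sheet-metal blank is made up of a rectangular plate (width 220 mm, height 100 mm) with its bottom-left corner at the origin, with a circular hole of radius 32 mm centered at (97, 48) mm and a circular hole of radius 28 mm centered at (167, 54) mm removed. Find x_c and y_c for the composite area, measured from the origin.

plate: A = 220 × 100 = 22000.00, centroid at (110.00, 50.00).
hole 1: A = −π·32² = -3216.99, centroid at (97.00, 48.00).
hole 2: A = −π·28² = -2463.01, centroid at (167.00, 54.00).
ΣA = 16320.00 mm², ΣAx_c = 1696629.44 mm³, ΣAy_c = 812581.97 mm³.
x_c = 1696629.44/16320.00 = 103.96 mm; y_c = 812581.97/16320.00 = 49.79 mm.

x_c = 103.96 mm, y_c = 49.79 mm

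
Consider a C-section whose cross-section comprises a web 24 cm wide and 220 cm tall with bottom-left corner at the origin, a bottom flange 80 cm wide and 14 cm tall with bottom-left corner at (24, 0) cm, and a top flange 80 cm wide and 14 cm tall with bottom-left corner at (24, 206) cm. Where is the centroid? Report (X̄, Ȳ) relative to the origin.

web: A = 24 × 220 = 5280.00, centroid at (12.00, 110.00).
bottom flange: A = 80 × 14 = 1120.00, centroid at (64.00, 7.00).
top flange: A = 80 × 14 = 1120.00, centroid at (64.00, 213.00).
ΣA = 7520.00 cm²
ΣAX̄ = (5280.00)(12.00) + (1120.00)(64.00) + (1120.00)(64.00) = 206720.00 cm³
ΣAȲ = (5280.00)(110.00) + (1120.00)(7.00) + (1120.00)(213.00) = 827200.00 cm³
X̄ = 206720.00 / 7520.00 = 27.49 cm
Ȳ = 827200.00 / 7520.00 = 110.00 cm

X̄ = 27.49 cm, Ȳ = 110.00 cm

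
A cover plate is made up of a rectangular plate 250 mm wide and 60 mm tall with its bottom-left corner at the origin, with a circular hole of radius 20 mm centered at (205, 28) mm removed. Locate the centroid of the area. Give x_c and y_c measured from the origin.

x_c = 117.69 mm, y_c = 30.18 mm

plate: A = 250 × 60 = 15000.00, centroid at (125.00, 30.00).
hole: A = −π·20² = -1256.64, centroid at (205.00, 28.00).
ΣA = 13743.36 mm², ΣAx_c = 1617389.40 mm³, ΣAy_c = 414814.16 mm³.
x_c = 1617389.40/13743.36 = 117.69 mm; y_c = 414814.16/13743.36 = 30.18 mm.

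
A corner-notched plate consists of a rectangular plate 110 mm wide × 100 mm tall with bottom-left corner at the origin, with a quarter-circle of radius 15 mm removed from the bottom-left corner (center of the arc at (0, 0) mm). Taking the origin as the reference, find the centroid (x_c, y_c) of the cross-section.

x_c = 55.79 mm, y_c = 50.71 mm

Part | A | x̄ᵢ | ȳᵢ | A·x̄ᵢ | A·ȳᵢ
plate | 11000.00 | 55.00 | 50.00 | 605000.00 | 550000.00
removed quarter-circle | -176.71 | 6.37 | 6.37 | -1125.00 | -1125.00
Σ | 10823.29 |  |  | 603875.00 | 548875.00
x_c = 603875.00 / 10823.29 = 55.79 mm
y_c = 548875.00 / 10823.29 = 50.71 mm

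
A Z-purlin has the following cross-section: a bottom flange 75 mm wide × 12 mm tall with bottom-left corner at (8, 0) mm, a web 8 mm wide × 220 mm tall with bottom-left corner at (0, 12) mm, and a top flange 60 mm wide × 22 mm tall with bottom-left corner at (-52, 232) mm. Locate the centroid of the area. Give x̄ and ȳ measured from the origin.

x̄ = 4.76 mm, ȳ = 135.90 mm

bottom flange: A = 75 × 12 = 900.00, centroid at (45.50, 6.00).
web: A = 8 × 220 = 1760.00, centroid at (4.00, 122.00).
top flange: A = 60 × 22 = 1320.00, centroid at (-22.00, 243.00).
ΣA = 3980.00 mm², ΣAx̄ = 18950.00 mm³, ΣAȳ = 540880.00 mm³.
x̄ = 18950.00/3980.00 = 4.76 mm; ȳ = 540880.00/3980.00 = 135.90 mm.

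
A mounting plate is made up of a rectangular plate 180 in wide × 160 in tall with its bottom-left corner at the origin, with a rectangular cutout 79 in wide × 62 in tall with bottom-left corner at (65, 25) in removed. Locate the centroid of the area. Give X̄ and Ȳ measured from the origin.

plate: A = 180 × 160 = 28800.00, centroid at (90.00, 80.00).
hole: A = −(79 × 62) = -4898.00, centroid at (104.50, 56.00).
ΣA = 23902.00 in²
ΣAX̄ = (28800.00)(90.00) + (-4898.00)(104.50) = 2080159.00 in³
ΣAȲ = (28800.00)(80.00) + (-4898.00)(56.00) = 2029712.00 in³
X̄ = 2080159.00 / 23902.00 = 87.03 in
Ȳ = 2029712.00 / 23902.00 = 84.92 in

X̄ = 87.03 in, Ȳ = 84.92 in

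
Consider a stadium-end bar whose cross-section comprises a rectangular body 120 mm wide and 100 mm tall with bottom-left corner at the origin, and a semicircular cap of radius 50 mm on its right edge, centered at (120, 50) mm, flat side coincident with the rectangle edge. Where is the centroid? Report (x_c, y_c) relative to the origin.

x_c = 80.03 mm, y_c = 50.00 mm

rectangular body: A = 120 × 100 = 12000.00, centroid at (60.00, 50.00).
semicircular end: A = ½π·50² = 3926.99, centroid at (141.22, 50.00).
ΣA = 15926.99 mm²
ΣAx_c = (12000.00)(60.00) + (3926.99)(141.22) = 1274572.23 mm³
ΣAy_c = (12000.00)(50.00) + (3926.99)(50.00) = 796349.54 mm³
x_c = 1274572.23 / 15926.99 = 80.03 mm
y_c = 796349.54 / 15926.99 = 50.00 mm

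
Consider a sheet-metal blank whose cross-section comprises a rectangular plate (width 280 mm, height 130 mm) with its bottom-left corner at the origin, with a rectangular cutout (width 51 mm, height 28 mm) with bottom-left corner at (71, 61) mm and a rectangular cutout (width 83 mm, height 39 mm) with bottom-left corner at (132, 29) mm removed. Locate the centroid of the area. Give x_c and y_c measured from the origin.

x_c = 138.54 mm, y_c = 66.23 mm

plate: A = 280 × 130 = 36400.00, centroid at (140.00, 65.00).
hole 1: A = −(51 × 28) = -1428.00, centroid at (96.50, 75.00).
hole 2: A = −(83 × 39) = -3237.00, centroid at (173.50, 48.50).
ΣA = 31735.00 mm², ΣAx_c = 4396578.50 mm³, ΣAy_c = 2101905.50 mm³.
x_c = 4396578.50/31735.00 = 138.54 mm; y_c = 2101905.50/31735.00 = 66.23 mm.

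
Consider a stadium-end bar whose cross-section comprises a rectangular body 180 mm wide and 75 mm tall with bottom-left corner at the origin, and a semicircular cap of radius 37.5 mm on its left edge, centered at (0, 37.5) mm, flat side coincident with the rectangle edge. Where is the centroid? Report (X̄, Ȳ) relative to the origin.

X̄ = 75.11 mm, Ȳ = 37.50 mm

Part | A | x̄ᵢ | ȳᵢ | A·x̄ᵢ | A·ȳᵢ
rectangular body | 13500.00 | 90.00 | 37.50 | 1215000.00 | 506250.00
semicircular end | 2208.93 | -15.92 | 37.50 | -35156.25 | 82834.96
Σ | 15708.93 |  |  | 1179843.75 | 589084.96
X̄ = 1179843.75 / 15708.93 = 75.11 mm
Ȳ = 589084.96 / 15708.93 = 37.50 mm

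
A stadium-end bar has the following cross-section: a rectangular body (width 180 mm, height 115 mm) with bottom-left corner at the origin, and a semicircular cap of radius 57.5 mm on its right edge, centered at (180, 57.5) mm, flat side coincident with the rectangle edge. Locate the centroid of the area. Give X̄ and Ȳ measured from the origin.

X̄ = 112.95 mm, Ȳ = 57.50 mm

rectangular body: A = 180 × 115 = 20700.00, centroid at (90.00, 57.50).
semicircular end: A = ½π·57.5² = 5193.45, centroid at (204.40, 57.50).
ΣA = 25893.45 mm², ΣAX̄ = 2924559.75 mm³, ΣAȲ = 1488873.11 mm³.
X̄ = 2924559.75/25893.45 = 112.95 mm; Ȳ = 1488873.11/25893.45 = 57.50 mm.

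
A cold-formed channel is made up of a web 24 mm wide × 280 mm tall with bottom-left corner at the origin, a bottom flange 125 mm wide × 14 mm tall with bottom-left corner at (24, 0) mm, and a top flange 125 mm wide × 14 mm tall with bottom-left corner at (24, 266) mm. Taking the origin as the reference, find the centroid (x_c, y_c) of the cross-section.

Part | A | x̄ᵢ | ȳᵢ | A·x̄ᵢ | A·ȳᵢ
web | 6720.00 | 12.00 | 140.00 | 80640.00 | 940800.00
bottom flange | 1750.00 | 86.50 | 7.00 | 151375.00 | 12250.00
top flange | 1750.00 | 86.50 | 273.00 | 151375.00 | 477750.00
Σ | 10220.00 |  |  | 383390.00 | 1430800.00
x_c = 383390.00 / 10220.00 = 37.51 mm
y_c = 1430800.00 / 10220.00 = 140.00 mm

x_c = 37.51 mm, y_c = 140.00 mm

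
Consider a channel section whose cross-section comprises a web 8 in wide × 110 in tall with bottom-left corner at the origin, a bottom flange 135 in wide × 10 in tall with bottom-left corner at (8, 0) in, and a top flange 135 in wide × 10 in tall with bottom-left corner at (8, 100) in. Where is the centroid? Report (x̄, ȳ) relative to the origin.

web: A = 8 × 110 = 880.00, centroid at (4.00, 55.00).
bottom flange: A = 135 × 10 = 1350.00, centroid at (75.50, 5.00).
top flange: A = 135 × 10 = 1350.00, centroid at (75.50, 105.00).
ΣA = 3580.00 in²
ΣAx̄ = (880.00)(4.00) + (1350.00)(75.50) + (1350.00)(75.50) = 207370.00 in³
ΣAȳ = (880.00)(55.00) + (1350.00)(5.00) + (1350.00)(105.00) = 196900.00 in³
x̄ = 207370.00 / 3580.00 = 57.92 in
ȳ = 196900.00 / 3580.00 = 55.00 in

x̄ = 57.92 in, ȳ = 55.00 in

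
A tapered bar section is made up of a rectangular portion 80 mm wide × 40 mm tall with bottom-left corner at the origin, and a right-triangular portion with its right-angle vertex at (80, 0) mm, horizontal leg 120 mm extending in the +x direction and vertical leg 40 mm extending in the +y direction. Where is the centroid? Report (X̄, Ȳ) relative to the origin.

Part | A | x̄ᵢ | ȳᵢ | A·x̄ᵢ | A·ȳᵢ
rectangular portion | 3200.00 | 40.00 | 20.00 | 128000.00 | 64000.00
triangular portion | 2400.00 | 120.00 | 13.33 | 288000.00 | 32000.00
Σ | 5600.00 |  |  | 416000.00 | 96000.00
X̄ = 416000.00 / 5600.00 = 74.29 mm
Ȳ = 96000.00 / 5600.00 = 17.14 mm

X̄ = 74.29 mm, Ȳ = 17.14 mm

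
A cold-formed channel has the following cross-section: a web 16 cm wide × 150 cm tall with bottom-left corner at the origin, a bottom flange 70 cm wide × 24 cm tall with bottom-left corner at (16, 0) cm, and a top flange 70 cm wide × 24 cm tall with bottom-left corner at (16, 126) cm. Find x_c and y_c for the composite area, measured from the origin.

x_c = 33.08 cm, y_c = 75.00 cm

Part | A | x̄ᵢ | ȳᵢ | A·x̄ᵢ | A·ȳᵢ
web | 2400.00 | 8.00 | 75.00 | 19200.00 | 180000.00
bottom flange | 1680.00 | 51.00 | 12.00 | 85680.00 | 20160.00
top flange | 1680.00 | 51.00 | 138.00 | 85680.00 | 231840.00
Σ | 5760.00 |  |  | 190560.00 | 432000.00
x_c = 190560.00 / 5760.00 = 33.08 cm
y_c = 432000.00 / 5760.00 = 75.00 cm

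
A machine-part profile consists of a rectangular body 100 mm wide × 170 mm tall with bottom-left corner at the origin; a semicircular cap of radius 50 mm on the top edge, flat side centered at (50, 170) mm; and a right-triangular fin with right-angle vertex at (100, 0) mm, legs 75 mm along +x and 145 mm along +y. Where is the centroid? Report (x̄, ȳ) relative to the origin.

x̄ = 65.47 mm, ȳ = 93.26 mm

Part | A | x̄ᵢ | ȳᵢ | A·x̄ᵢ | A·ȳᵢ
rectangular body | 17000.00 | 50.00 | 85.00 | 850000.00 | 1445000.00
semicircular top | 3926.99 | 50.00 | 191.22 | 196349.54 | 750921.77
triangular fin | 5437.50 | 125.00 | 48.33 | 679687.50 | 262812.50
Σ | 26364.49 |  |  | 1726037.04 | 2458734.27
x̄ = 1726037.04 / 26364.49 = 65.47 mm
ȳ = 2458734.27 / 26364.49 = 93.26 mm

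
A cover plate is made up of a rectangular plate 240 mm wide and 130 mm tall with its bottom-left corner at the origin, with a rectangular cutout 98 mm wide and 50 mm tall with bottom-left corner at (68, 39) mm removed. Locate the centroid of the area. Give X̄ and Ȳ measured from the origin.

plate: A = 240 × 130 = 31200.00, centroid at (120.00, 65.00).
hole: A = −(98 × 50) = -4900.00, centroid at (117.00, 64.00).
ΣA = 26300.00 mm², ΣAX̄ = 3170700.00 mm³, ΣAȲ = 1714400.00 mm³.
X̄ = 3170700.00/26300.00 = 120.56 mm; Ȳ = 1714400.00/26300.00 = 65.19 mm.

X̄ = 120.56 mm, Ȳ = 65.19 mm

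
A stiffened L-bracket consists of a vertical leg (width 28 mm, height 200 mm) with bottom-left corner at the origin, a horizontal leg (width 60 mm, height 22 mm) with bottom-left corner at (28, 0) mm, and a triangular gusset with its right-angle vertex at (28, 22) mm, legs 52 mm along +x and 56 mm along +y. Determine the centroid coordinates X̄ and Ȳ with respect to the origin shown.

X̄ = 26.38 mm, Ȳ = 75.66 mm

Part | A | x̄ᵢ | ȳᵢ | A·x̄ᵢ | A·ȳᵢ
vertical leg | 5600.00 | 14.00 | 100.00 | 78400.00 | 560000.00
horizontal leg | 1320.00 | 58.00 | 11.00 | 76560.00 | 14520.00
gusset | 1456.00 | 45.33 | 40.67 | 66005.33 | 59210.67
Σ | 8376.00 |  |  | 220965.33 | 633730.67
X̄ = 220965.33 / 8376.00 = 26.38 mm
Ȳ = 633730.67 / 8376.00 = 75.66 mm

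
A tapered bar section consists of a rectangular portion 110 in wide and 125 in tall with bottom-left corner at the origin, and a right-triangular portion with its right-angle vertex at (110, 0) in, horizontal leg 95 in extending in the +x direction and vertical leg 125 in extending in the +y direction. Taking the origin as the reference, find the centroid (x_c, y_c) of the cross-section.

rectangular portion: A = 110 × 125 = 13750.00, centroid at (55.00, 62.50).
triangular portion: A = ½·95·125 = 5937.50, centroid at (141.67, 41.67).
ΣA = 19687.50 in², ΣAx_c = 1597395.83 in³, ΣAy_c = 1106770.83 in³.
x_c = 1597395.83/19687.50 = 81.14 in; y_c = 1106770.83/19687.50 = 56.22 in.

x_c = 81.14 in, y_c = 56.22 in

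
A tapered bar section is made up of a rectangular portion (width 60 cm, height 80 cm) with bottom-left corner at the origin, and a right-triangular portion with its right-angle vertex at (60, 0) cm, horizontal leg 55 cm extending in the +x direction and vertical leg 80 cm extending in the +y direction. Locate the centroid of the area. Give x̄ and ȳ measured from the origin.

rectangular portion: A = 60 × 80 = 4800.00, centroid at (30.00, 40.00).
triangular portion: A = ½·55·80 = 2200.00, centroid at (78.33, 26.67).
ΣA = 7000.00 cm², ΣAx̄ = 316333.33 cm³, ΣAȳ = 250666.67 cm³.
x̄ = 316333.33/7000.00 = 45.19 cm; ȳ = 250666.67/7000.00 = 35.81 cm.

x̄ = 45.19 cm, ȳ = 35.81 cm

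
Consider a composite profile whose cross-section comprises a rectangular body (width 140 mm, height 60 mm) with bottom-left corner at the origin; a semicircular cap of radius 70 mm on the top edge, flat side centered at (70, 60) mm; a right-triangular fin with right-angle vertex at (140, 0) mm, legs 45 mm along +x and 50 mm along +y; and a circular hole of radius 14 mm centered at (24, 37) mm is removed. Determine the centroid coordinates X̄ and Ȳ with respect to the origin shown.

Part | A | x̄ᵢ | ȳᵢ | A·x̄ᵢ | A·ȳᵢ
rectangular body | 8400.00 | 70.00 | 30.00 | 588000.00 | 252000.00
semicircular top | 7696.90 | 70.00 | 89.71 | 538783.14 | 690480.79
triangular fin | 1125.00 | 155.00 | 16.67 | 174375.00 | 18750.00
hole | -615.75 | 24.00 | 37.00 | -14778.05 | -22782.83
Σ | 16606.15 |  |  | 1286380.09 | 938447.96
X̄ = 1286380.09 / 16606.15 = 77.46 mm
Ȳ = 938447.96 / 16606.15 = 56.51 mm

X̄ = 77.46 mm, Ȳ = 56.51 mm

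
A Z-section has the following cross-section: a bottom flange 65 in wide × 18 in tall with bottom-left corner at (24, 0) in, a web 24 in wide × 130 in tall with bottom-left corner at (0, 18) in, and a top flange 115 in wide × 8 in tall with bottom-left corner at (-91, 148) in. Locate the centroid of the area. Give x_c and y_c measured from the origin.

bottom flange: A = 65 × 18 = 1170.00, centroid at (56.50, 9.00).
web: A = 24 × 130 = 3120.00, centroid at (12.00, 83.00).
top flange: A = 115 × 8 = 920.00, centroid at (-33.50, 152.00).
ΣA = 5210.00 in²
ΣAx_c = (1170.00)(56.50) + (3120.00)(12.00) + (920.00)(-33.50) = 72725.00 in³
ΣAy_c = (1170.00)(9.00) + (3120.00)(83.00) + (920.00)(152.00) = 409330.00 in³
x_c = 72725.00 / 5210.00 = 13.96 in
y_c = 409330.00 / 5210.00 = 78.57 in

x_c = 13.96 in, y_c = 78.57 in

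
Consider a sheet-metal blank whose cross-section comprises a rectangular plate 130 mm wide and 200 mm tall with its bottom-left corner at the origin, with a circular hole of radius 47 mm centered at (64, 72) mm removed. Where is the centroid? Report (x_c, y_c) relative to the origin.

plate: A = 130 × 200 = 26000.00, centroid at (65.00, 100.00).
hole: A = −π·47² = -6939.78, centroid at (64.00, 72.00).
ΣA = 19060.22 mm²
ΣAx_c = (26000.00)(65.00) + (-6939.78)(64.00) = 1245854.20 mm³
ΣAy_c = (26000.00)(100.00) + (-6939.78)(72.00) = 2100335.97 mm³
x_c = 1245854.20 / 19060.22 = 65.36 mm
y_c = 2100335.97 / 19060.22 = 110.19 mm

x_c = 65.36 mm, y_c = 110.19 mm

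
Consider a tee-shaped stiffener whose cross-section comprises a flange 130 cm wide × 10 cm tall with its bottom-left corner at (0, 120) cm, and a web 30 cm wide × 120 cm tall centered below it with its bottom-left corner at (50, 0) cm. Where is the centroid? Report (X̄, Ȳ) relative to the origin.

web: A = 30 × 120 = 3600.00, centroid at (65.00, 60.00).
flange: A = 130 × 10 = 1300.00, centroid at (65.00, 125.00).
ΣA = 4900.00 cm²
ΣAX̄ = (3600.00)(65.00) + (1300.00)(65.00) = 318500.00 cm³
ΣAȲ = (3600.00)(60.00) + (1300.00)(125.00) = 378500.00 cm³
X̄ = 318500.00 / 4900.00 = 65.00 cm
Ȳ = 378500.00 / 4900.00 = 77.24 cm

X̄ = 65.00 cm, Ȳ = 77.24 cm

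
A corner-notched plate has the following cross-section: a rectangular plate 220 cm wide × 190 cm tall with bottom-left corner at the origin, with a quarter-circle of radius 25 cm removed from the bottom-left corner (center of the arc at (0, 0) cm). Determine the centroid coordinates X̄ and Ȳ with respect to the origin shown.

X̄ = 111.18 cm, Ȳ = 96.00 cm

plate: A = 220 × 190 = 41800.00, centroid at (110.00, 95.00).
removed quarter-circle: A = −¼π·25² = -490.87, centroid at (10.61, 10.61).
ΣA = 41309.13 cm², ΣAX̄ = 4592791.67 cm³, ΣAȲ = 3965791.67 cm³.
X̄ = 4592791.67/41309.13 = 111.18 cm; Ȳ = 3965791.67/41309.13 = 96.00 cm.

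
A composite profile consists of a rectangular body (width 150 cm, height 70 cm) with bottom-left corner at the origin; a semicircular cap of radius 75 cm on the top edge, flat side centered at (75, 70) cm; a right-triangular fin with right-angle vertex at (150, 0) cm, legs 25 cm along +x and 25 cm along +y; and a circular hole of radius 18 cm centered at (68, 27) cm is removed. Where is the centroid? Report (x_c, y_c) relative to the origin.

Part | A | x̄ᵢ | ȳᵢ | A·x̄ᵢ | A·ȳᵢ
rectangular body | 10500.00 | 75.00 | 35.00 | 787500.00 | 367500.00
semicircular top | 8835.73 | 75.00 | 101.83 | 662679.70 | 899751.05
triangular fin | 312.50 | 158.33 | 8.33 | 49479.17 | 2604.17
hole | -1017.88 | 68.00 | 27.00 | -69215.57 | -27482.65
Σ | 18630.35 |  |  | 1430443.30 | 1242372.57
x_c = 1430443.30 / 18630.35 = 76.78 cm
y_c = 1242372.57 / 18630.35 = 66.69 cm

x_c = 76.78 cm, y_c = 66.69 cm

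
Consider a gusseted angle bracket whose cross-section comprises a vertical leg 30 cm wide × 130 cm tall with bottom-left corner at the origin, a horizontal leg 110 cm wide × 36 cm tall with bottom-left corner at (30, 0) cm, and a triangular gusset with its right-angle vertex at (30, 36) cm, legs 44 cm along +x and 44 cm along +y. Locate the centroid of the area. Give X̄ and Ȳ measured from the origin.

X̄ = 49.65 cm, Ȳ = 42.35 cm

vertical leg: A = 30 × 130 = 3900.00, centroid at (15.00, 65.00).
horizontal leg: A = 110 × 36 = 3960.00, centroid at (85.00, 18.00).
gusset: A = ½·44·44 = 968.00, centroid at (44.67, 50.67).
ΣA = 8828.00 cm²
ΣAX̄ = (3900.00)(15.00) + (3960.00)(85.00) + (968.00)(44.67) = 438337.33 cm³
ΣAȲ = (3900.00)(65.00) + (3960.00)(18.00) + (968.00)(50.67) = 373825.33 cm³
X̄ = 438337.33 / 8828.00 = 49.65 cm
Ȳ = 373825.33 / 8828.00 = 42.35 cm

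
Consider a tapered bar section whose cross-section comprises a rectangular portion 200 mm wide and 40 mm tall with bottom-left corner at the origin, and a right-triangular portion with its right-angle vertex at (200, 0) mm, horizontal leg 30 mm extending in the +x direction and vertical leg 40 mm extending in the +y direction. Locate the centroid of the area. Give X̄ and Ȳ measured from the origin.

X̄ = 107.67 mm, Ȳ = 19.53 mm

rectangular portion: A = 200 × 40 = 8000.00, centroid at (100.00, 20.00).
triangular portion: A = ½·30·40 = 600.00, centroid at (210.00, 13.33).
ΣA = 8600.00 mm²
ΣAX̄ = (8000.00)(100.00) + (600.00)(210.00) = 926000.00 mm³
ΣAȲ = (8000.00)(20.00) + (600.00)(13.33) = 168000.00 mm³
X̄ = 926000.00 / 8600.00 = 107.67 mm
Ȳ = 168000.00 / 8600.00 = 19.53 mm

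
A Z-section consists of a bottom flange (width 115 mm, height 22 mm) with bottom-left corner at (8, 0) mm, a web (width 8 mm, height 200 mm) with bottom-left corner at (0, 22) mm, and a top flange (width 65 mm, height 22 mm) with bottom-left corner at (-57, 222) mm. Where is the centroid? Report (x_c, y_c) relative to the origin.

x_c = 24.65 mm, y_c = 100.04 mm

bottom flange: A = 115 × 22 = 2530.00, centroid at (65.50, 11.00).
web: A = 8 × 200 = 1600.00, centroid at (4.00, 122.00).
top flange: A = 65 × 22 = 1430.00, centroid at (-24.50, 233.00).
ΣA = 5560.00 mm²
ΣAx_c = (2530.00)(65.50) + (1600.00)(4.00) + (1430.00)(-24.50) = 137080.00 mm³
ΣAy_c = (2530.00)(11.00) + (1600.00)(122.00) + (1430.00)(233.00) = 556220.00 mm³
x_c = 137080.00 / 5560.00 = 24.65 mm
y_c = 556220.00 / 5560.00 = 100.04 mm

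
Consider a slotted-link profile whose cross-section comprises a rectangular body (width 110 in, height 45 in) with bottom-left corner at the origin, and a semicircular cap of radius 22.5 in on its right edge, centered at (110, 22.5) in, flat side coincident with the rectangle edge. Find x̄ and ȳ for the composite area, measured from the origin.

rectangular body: A = 110 × 45 = 4950.00, centroid at (55.00, 22.50).
semicircular end: A = ½π·22.5² = 795.22, centroid at (119.55, 22.50).
ΣA = 5745.22 in², ΣAx̄ = 367317.47 in³, ΣAȳ = 129267.35 in³.
x̄ = 367317.47/5745.22 = 63.93 in; ȳ = 129267.35/5745.22 = 22.50 in.

x̄ = 63.93 in, ȳ = 22.50 in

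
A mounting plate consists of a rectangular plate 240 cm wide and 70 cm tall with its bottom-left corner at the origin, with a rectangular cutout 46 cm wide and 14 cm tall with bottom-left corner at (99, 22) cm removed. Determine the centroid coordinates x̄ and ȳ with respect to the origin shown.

x̄ = 119.92 cm, ȳ = 35.24 cm

plate: A = 240 × 70 = 16800.00, centroid at (120.00, 35.00).
hole: A = −(46 × 14) = -644.00, centroid at (122.00, 29.00).
ΣA = 16156.00 cm²
ΣAx̄ = (16800.00)(120.00) + (-644.00)(122.00) = 1937432.00 cm³
ΣAȳ = (16800.00)(35.00) + (-644.00)(29.00) = 569324.00 cm³
x̄ = 1937432.00 / 16156.00 = 119.92 cm
ȳ = 569324.00 / 16156.00 = 35.24 cm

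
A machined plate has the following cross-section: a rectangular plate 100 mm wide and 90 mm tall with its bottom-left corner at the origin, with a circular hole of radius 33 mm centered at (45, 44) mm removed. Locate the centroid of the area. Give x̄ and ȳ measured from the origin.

x̄ = 53.07 mm, ȳ = 45.61 mm

plate: A = 100 × 90 = 9000.00, centroid at (50.00, 45.00).
hole: A = −π·33² = -3421.19, centroid at (45.00, 44.00).
ΣA = 5578.81 mm²
ΣAx̄ = (9000.00)(50.00) + (-3421.19)(45.00) = 296046.25 mm³
ΣAȳ = (9000.00)(45.00) + (-3421.19)(44.00) = 254467.45 mm³
x̄ = 296046.25 / 5578.81 = 53.07 mm
ȳ = 254467.45 / 5578.81 = 45.61 mm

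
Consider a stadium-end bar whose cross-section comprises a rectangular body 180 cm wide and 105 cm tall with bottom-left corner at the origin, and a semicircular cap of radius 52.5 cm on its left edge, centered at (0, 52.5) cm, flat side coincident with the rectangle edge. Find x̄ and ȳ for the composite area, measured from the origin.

x̄ = 69.07 cm, ȳ = 52.50 cm

rectangular body: A = 180 × 105 = 18900.00, centroid at (90.00, 52.50).
semicircular end: A = ½π·52.5² = 4329.51, centroid at (-22.28, 52.50).
ΣA = 23229.51 cm²
ΣAx̄ = (18900.00)(90.00) + (4329.51)(-22.28) = 1604531.25 cm³
ΣAȳ = (18900.00)(52.50) + (4329.51)(52.50) = 1219549.14 cm³
x̄ = 1604531.25 / 23229.51 = 69.07 cm
ȳ = 1219549.14 / 23229.51 = 52.50 cm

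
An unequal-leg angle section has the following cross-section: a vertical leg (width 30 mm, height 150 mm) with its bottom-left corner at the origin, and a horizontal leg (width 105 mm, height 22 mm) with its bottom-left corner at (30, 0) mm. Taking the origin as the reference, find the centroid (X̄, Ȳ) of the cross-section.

X̄ = 37.90 mm, Ȳ = 53.29 mm

vertical leg: A = 30 × 150 = 4500.00, centroid at (15.00, 75.00).
horizontal leg: A = 105 × 22 = 2310.00, centroid at (82.50, 11.00).
ΣA = 6810.00 mm², ΣAX̄ = 258075.00 mm³, ΣAȲ = 362910.00 mm³.
X̄ = 258075.00/6810.00 = 37.90 mm; Ȳ = 362910.00/6810.00 = 53.29 mm.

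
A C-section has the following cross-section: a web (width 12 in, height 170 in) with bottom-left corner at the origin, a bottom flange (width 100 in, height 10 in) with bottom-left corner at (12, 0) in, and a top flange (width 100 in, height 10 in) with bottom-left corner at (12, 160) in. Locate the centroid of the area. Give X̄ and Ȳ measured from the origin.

Part | A | x̄ᵢ | ȳᵢ | A·x̄ᵢ | A·ȳᵢ
web | 2040.00 | 6.00 | 85.00 | 12240.00 | 173400.00
bottom flange | 1000.00 | 62.00 | 5.00 | 62000.00 | 5000.00
top flange | 1000.00 | 62.00 | 165.00 | 62000.00 | 165000.00
Σ | 4040.00 |  |  | 136240.00 | 343400.00
X̄ = 136240.00 / 4040.00 = 33.72 in
Ȳ = 343400.00 / 4040.00 = 85.00 in

X̄ = 33.72 in, Ȳ = 85.00 in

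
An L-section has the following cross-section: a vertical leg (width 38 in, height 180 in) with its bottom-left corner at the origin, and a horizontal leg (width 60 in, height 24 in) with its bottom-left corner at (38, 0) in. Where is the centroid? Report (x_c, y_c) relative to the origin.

x_c = 27.52 in, y_c = 76.43 in

vertical leg: A = 38 × 180 = 6840.00, centroid at (19.00, 90.00).
horizontal leg: A = 60 × 24 = 1440.00, centroid at (68.00, 12.00).
ΣA = 8280.00 in², ΣAx_c = 227880.00 in³, ΣAy_c = 632880.00 in³.
x_c = 227880.00/8280.00 = 27.52 in; y_c = 632880.00/8280.00 = 76.43 in.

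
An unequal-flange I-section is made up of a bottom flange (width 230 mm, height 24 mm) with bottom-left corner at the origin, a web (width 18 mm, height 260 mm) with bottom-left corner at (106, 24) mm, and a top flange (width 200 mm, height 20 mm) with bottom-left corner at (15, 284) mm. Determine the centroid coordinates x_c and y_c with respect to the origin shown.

bottom flange: A = 230 × 24 = 5520.00, centroid at (115.00, 12.00).
web: A = 18 × 260 = 4680.00, centroid at (115.00, 154.00).
top flange: A = 200 × 20 = 4000.00, centroid at (115.00, 294.00).
ΣA = 14200.00 mm², ΣAx_c = 1633000.00 mm³, ΣAy_c = 1962960.00 mm³.
x_c = 1633000.00/14200.00 = 115.00 mm; y_c = 1962960.00/14200.00 = 138.24 mm.

x_c = 115.00 mm, y_c = 138.24 mm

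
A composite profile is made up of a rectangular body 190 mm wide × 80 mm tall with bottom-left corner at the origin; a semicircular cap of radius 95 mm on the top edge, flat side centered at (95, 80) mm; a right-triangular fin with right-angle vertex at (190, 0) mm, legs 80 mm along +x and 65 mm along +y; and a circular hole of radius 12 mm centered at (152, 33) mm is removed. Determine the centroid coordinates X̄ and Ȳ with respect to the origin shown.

X̄ = 104.22 mm, Ȳ = 74.71 mm

rectangular body: A = 190 × 80 = 15200.00, centroid at (95.00, 40.00).
semicircular top: A = ½π·95² = 14176.44, centroid at (95.00, 120.32).
triangular fin: A = ½·80·65 = 2600.00, centroid at (216.67, 21.67).
hole: A = −π·12² = -452.39, centroid at (152.00, 33.00).
ΣA = 31524.05 mm², ΣAX̄ = 3285331.65 mm³, ΣAȲ = 2355102.77 mm³.
X̄ = 3285331.65/31524.05 = 104.22 mm; Ȳ = 2355102.77/31524.05 = 74.71 mm.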